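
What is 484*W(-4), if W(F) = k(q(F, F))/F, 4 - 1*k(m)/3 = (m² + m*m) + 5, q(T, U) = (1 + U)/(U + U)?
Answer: 14883/32 ≈ 465.09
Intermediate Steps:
q(T, U) = (1 + U)/(2*U) (q(T, U) = (1 + U)/((2*U)) = (1 + U)*(1/(2*U)) = (1 + U)/(2*U))
k(m) = -3 - 6*m² (k(m) = 12 - 3*((m² + m*m) + 5) = 12 - 3*((m² + m²) + 5) = 12 - 3*(2*m² + 5) = 12 - 3*(5 + 2*m²) = 12 + (-15 - 6*m²) = -3 - 6*m²)
W(F) = (-3 - 3*(1 + F)²/(2*F²))/F (W(F) = (-3 - 6*(1 + F)²/(4*F²))/F = (-3 - 3*(1 + F)²/(2*F²))/F)
484*W(-4) = 484*((3/2)*(-1 - 3*(-4)² - 2*(-4))/(-4)³) = 484*((3/2)*(-1/64)*(-1 - 3*16 + 8)) = 484*((3/2)*(-1/64)*(-1 - 48 + 8)) = 484*((3/2)*(-1/64)*(-41)) = 484*(123/128) = 14883/32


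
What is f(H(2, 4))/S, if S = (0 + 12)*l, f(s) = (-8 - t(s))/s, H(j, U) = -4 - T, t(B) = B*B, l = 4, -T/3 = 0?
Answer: ⅛ ≈ 0.12500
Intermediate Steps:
T = 0 (T = -3*0 = 0)
t(B) = B²
H(j, U) = -4 (H(j, U) = -4 - 1*0 = -4 + 0 = -4)
f(s) = (-8 - s²)/s
S = 48 (S = (0 + 12)*4 = 12*4 = 48)
f(H(2, 4))/S = (-1*(-4) - 8/(-4))/48 = (4 - 8*(-¼))*(1/48) = (4 + 2)*(1/48) = 6*(1/48) = ⅛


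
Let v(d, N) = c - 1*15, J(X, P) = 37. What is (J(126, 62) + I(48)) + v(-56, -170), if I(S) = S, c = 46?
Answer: 116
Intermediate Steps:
v(d, N) = 31 (v(d, N) = 46 - 1*15 = 46 - 15 = 31)
(J(126, 62) + I(48)) + v(-56, -170) = (37 + 48) + 31 = 85 + 31 = 116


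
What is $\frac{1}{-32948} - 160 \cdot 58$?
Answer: $- \frac{305757441}{32948} \approx -9280.0$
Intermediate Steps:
$\frac{1}{-32948} - 160 \cdot 58 = - \frac{1}{32948} - 9280 = - \frac{305757441}{32948}$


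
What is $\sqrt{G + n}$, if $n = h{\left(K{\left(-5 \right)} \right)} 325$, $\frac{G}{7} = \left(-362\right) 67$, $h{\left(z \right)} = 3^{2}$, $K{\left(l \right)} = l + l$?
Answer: $i \sqrt{166853} \approx 408.48 i$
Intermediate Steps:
$K{\left(l \right)} = 2 l$
$h{\left(z \right)} = 9$
$G = -169778$ ($G = 7 \left(\left(-362\right) 67\right) = 7 \left(-24254\right) = -169778$)
$n = 2925$ ($n = 9 \cdot 325 = 2925$)
$\sqrt{G + n} = \sqrt{-169778 + 2925} = \sqrt{-166853} = i \sqrt{166853}$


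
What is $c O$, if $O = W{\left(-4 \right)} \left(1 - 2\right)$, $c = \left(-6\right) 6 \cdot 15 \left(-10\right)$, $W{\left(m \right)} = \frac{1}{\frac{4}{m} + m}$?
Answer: $1080$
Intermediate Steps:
$W{\left(m \right)} = \frac{1}{m + \frac{4}{m}}$
$c = 5400$ ($c = \left(-36\right) 15 \left(-10\right) = \left(-540\right) \left(-10\right) = 5400$)
$O = \frac{1}{5}$ ($O = - \frac{4}{4 + \left(-4\right)^{2}} \left(1 - 2\right) = - \frac{4}{4 + 16} \left(-1\right) = - \frac{4}{20} \left(-1\right) = \left(-4\right) \frac{1}{20} \left(-1\right) = \left(- \frac{1}{5}\right) \left(-1\right) = \frac{1}{5} \approx 0.2$)
$c O = 5400 \cdot \frac{1}{5} = 1080$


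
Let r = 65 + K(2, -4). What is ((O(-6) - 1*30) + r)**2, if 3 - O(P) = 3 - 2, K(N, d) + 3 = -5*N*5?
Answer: 256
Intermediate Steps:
K(N, d) = -3 - 25*N (K(N, d) = -3 - 5*N*5 = -3 - 25*N)
O(P) = 2 (O(P) = 3 - (3 - 2) = 3 - 1*1 = 3 - 1 = 2)
r = 12 (r = 65 + (-3 - 25*2) = 65 + (-3 - 50) = 65 - 53 = 12)
((O(-6) - 1*30) + r)**2 = ((2 - 1*30) + 12)**2 = ((2 - 30) + 12)**2 = (-28 + 12)**2 = (-16)**2 = 256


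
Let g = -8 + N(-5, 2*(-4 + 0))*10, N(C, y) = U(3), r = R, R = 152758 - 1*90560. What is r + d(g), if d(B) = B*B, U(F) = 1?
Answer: 62202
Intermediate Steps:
R = 62198 (R = 152758 - 90560 = 62198)
r = 62198
N(C, y) = 1
g = 2 (g = -8 + 1*10 = -8 + 10 = 2)
d(B) = B**2
r + d(g) = 62198 + 2**2 = 62198 + 4 = 62202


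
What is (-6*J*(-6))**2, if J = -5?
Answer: 32400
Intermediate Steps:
(-6*J*(-6))**2 = (-6*(-5)*(-6))**2 = (30*(-6))**2 = (-180)**2 = 32400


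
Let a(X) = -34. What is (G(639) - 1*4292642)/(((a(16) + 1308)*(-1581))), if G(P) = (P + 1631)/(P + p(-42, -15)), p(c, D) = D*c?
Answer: 2723680214/1278006093 ≈ 2.1312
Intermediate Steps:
G(P) = (1631 + P)/(630 + P) (G(P) = (P + 1631)/(P - 15*(-42)) = (1631 + P)/(P + 630) = (1631 + P)/(630 + P))
(G(639) - 1*4292642)/(((a(16) + 1308)*(-1581))) = ((1631 + 639)/(630 + 639) - 1*4292642)/(((-34 + 1308)*(-1581))) = (2270/1269 - 4292642)/((1274*(-1581))) = ((1/1269)*2270 - 4292642)/(-2014194) = (2270/1269 - 4292642)*(-1/2014194) = -5447360428/1269*(-1/2014194) = 2723680214/1278006093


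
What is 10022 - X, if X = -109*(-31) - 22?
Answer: 6665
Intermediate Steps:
X = 3357 (X = 3379 - 22 = 3357)
10022 - X = 10022 - 1*3357 = 10022 - 3357 = 6665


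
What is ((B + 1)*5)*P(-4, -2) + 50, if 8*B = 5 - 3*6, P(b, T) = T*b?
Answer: 25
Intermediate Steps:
B = -13/8 (B = (5 - 3*6)/8 = (5 - 18)/8 = (1/8)*(-13) = -13/8 ≈ -1.6250)
((B + 1)*5)*P(-4, -2) + 50 = ((-13/8 + 1)*5)*(-2*(-4)) + 50 = -5/8*5*8 + 50 = -25/8*8 + 50 = -25 + 50 = 25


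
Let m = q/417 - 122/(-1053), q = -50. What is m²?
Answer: 350464/21423298689 ≈ 1.6359e-5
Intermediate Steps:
m = -592/146367 (m = -50/417 - 122/(-1053) = -50*1/417 - 122*(-1/1053) = -50/417 + 122/1053 = -592/146367 ≈ -0.0040446)
m² = (-592/146367)² = 350464/21423298689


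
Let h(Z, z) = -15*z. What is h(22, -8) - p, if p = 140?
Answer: -20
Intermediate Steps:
h(22, -8) - p = -15*(-8) - 1*140 = 120 - 140 = -20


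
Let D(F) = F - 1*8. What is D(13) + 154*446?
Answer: 68689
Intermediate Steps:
D(F) = -8 + F (D(F) = F - 8 = -8 + F)
D(13) + 154*446 = (-8 + 13) + 154*446 = 5 + 68684 = 68689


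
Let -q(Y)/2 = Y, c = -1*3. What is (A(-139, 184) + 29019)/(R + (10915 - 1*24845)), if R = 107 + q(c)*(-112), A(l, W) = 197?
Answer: -29216/14495 ≈ -2.0156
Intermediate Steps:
c = -3
q(Y) = -2*Y
R = -565 (R = 107 - 2*(-3)*(-112) = 107 + 6*(-112) = 107 - 672 = -565)
(A(-139, 184) + 29019)/(R + (10915 - 1*24845)) = (197 + 29019)/(-565 + (10915 - 1*24845)) = 29216/(-565 + (10915 - 24845)) = 29216/(-565 - 13930) = 29216/(-14495) = 29216*(-1/14495) = -29216/14495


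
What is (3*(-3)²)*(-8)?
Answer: -216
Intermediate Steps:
(3*(-3)²)*(-8) = (3*9)*(-8) = 27*(-8) = -216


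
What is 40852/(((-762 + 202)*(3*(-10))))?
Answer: 1459/600 ≈ 2.4317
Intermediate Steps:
40852/(((-762 + 202)*(3*(-10)))) = 40852/((-560*(-30))) = 40852/16800 = 40852*(1/16800) = 1459/600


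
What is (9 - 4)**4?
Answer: 625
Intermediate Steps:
(9 - 4)**4 = 5**4 = 625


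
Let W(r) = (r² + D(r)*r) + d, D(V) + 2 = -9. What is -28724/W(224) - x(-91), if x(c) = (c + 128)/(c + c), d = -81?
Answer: -3465421/8668842 ≈ -0.39976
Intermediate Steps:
D(V) = -11 (D(V) = -2 - 9 = -11)
W(r) = -81 + r² - 11*r (W(r) = (r² - 11*r) - 81 = -81 + r² - 11*r)
x(c) = (128 + c)/(2*c) (x(c) = (128 + c)/((2*c)) = (128 + c)*(1/(2*c)) = (128 + c)/(2*c))
-28724/W(224) - x(-91) = -28724/(-81 + 224² - 11*224) - (128 - 91)/(2*(-91)) = -28724/(-81 + 50176 - 2464) - (-1)*37/(2*91) = -28724/47631 - 1*(-37/182) = -28724*1/47631 + 37/182 = -28724/47631 + 37/182 = -3465421/8668842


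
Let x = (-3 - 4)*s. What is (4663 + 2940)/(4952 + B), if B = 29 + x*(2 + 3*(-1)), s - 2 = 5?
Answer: 7603/5030 ≈ 1.5115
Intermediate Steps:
s = 7 (s = 2 + 5 = 7)
x = -49 (x = (-3 - 4)*7 = -7*7 = -49)
B = 78 (B = 29 - 49*(2 + 3*(-1)) = 29 - 49*(2 - 3) = 29 - 49*(-1) = 29 + 49 = 78)
(4663 + 2940)/(4952 + B) = (4663 + 2940)/(4952 + 78) = 7603/5030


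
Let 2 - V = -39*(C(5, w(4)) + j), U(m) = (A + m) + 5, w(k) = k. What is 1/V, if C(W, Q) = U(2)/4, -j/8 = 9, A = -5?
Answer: -2/5573 ≈ -0.00035887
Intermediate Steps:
U(m) = m (U(m) = (-5 + m) + 5 = m)
j = -72 (j = -8*9 = -72)
C(W, Q) = 1/2 (C(W, Q) = 2/4 = 2*(1/4) = 1/2)
V = -5573/2 (V = 2 - (-39)*(1/2 - 72) = 2 - (-39)*(-143)/2 = 2 - 1*5577/2 = 2 - 5577/2 = -5573/2 ≈ -2786.5)
1/V = 1/(-5573/2) = -2/5573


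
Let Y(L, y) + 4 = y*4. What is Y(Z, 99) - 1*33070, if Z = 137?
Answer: -32678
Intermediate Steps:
Y(L, y) = -4 + 4*y (Y(L, y) = -4 + y*4 = -4 + 4*y)
Y(Z, 99) - 1*33070 = (-4 + 4*99) - 1*33070 = (-4 + 396) - 33070 = 392 - 33070 = -32678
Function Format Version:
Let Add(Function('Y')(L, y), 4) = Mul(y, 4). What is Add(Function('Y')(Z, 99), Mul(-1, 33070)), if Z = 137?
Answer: -32678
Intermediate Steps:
Function('Y')(L, y) = Add(-4, Mul(4, y)) (Function('Y')(L, y) = Add(-4, Mul(y, 4)) = Add(-4, Mul(4, y)))
Add(Function('Y')(Z, 99), Mul(-1, 33070)) = Add(Add(-4, Mul(4, 99)), Mul(-1, 33070)) = Add(Add(-4, 396), -33070) = Add(392, -33070) = -32678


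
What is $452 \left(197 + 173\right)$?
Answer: $167240$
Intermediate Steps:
$452 \left(197 + 173\right) = 452 \cdot 370 = 167240$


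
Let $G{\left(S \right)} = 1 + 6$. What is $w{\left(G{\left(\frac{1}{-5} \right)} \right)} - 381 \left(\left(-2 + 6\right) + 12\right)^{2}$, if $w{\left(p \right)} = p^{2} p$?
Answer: $-97193$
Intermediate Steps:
$G{\left(S \right)} = 7$
$w{\left(p \right)} = p^{3}$
$w{\left(G{\left(\frac{1}{-5} \right)} \right)} - 381 \left(\left(-2 + 6\right) + 12\right)^{2} = 7^{3} - 381 \left(\left(-2 + 6\right) + 12\right)^{2} = 343 - 381 \left(4 + 12\right)^{2} = 343 - 381 \cdot 16^{2} = 343 - 97536 = -97193$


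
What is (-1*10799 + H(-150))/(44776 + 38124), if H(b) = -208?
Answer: -11007/82900 ≈ -0.13277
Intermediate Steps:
(-1*10799 + H(-150))/(44776 + 38124) = (-1*10799 - 208)/(44776 + 38124) = (-10799 - 208)/82900 = -11007*1/82900 = -11007/82900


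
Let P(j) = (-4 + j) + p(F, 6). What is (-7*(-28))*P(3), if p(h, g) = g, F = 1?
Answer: 980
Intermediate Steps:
P(j) = 2 + j (P(j) = (-4 + j) + 6 = 2 + j)
(-7*(-28))*P(3) = (-7*(-28))*(2 + 3) = 196*5 = 980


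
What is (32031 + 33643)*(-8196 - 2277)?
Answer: -687803802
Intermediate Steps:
(32031 + 33643)*(-8196 - 2277) = 65674*(-10473) = -687803802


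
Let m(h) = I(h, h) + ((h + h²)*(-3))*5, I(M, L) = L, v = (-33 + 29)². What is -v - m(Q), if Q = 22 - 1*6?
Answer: 4048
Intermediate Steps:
v = 16 (v = (-4)² = 16)
Q = 16 (Q = 22 - 6 = 16)
m(h) = -15*h² - 14*h (m(h) = h + ((h + h²)*(-3))*5 = h + (-3*h - 3*h²)*5 = h + (-15*h - 15*h²) = -15*h² - 14*h)
-v - m(Q) = -1*16 - 16*(-14 - 15*16) = -16 - 16*(-14 - 240) = -16 - 16*(-254) = -16 - 1*(-4064) = -16 + 4064 = 4048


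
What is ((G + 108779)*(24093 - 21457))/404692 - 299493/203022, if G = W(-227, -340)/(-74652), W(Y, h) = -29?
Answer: 60233400872164511/85187656692084 ≈ 707.07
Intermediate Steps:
G = 29/74652 (G = -29/(-74652) = -29*(-1/74652) = 29/74652 ≈ 0.00038847)
((G + 108779)*(24093 - 21457))/404692 - 299493/203022 = ((29/74652 + 108779)*(24093 - 21457))/404692 - 299493/203022 = ((8120569937/74652)*2636)*(1/404692) - 299493*1/203022 = (5351455588483/18663)*(1/404692) - 33277/22558 = 5351455588483/7552766796 - 33277/22558 = 60233400872164511/85187656692084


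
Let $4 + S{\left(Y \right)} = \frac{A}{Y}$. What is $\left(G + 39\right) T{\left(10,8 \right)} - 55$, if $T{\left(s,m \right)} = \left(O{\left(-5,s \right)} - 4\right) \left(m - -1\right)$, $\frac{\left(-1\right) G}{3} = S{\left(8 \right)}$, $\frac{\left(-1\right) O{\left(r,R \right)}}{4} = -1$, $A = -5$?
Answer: $-55$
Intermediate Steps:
$S{\left(Y \right)} = -4 - \frac{5}{Y}$
$O{\left(r,R \right)} = 4$ ($O{\left(r,R \right)} = \left(-4\right) \left(-1\right) = 4$)
$G = \frac{111}{8}$ ($G = - 3 \left(-4 - \frac{5}{8}\right) = \left(-3\right) \left(- \frac{37}{8}\right) = \frac{111}{8} \approx 13.875$)
$T{\left(s,m \right)} = 0$ ($T{\left(s,m \right)} = \left(4 - 4\right) \left(m - -1\right) = 0 \left(m + 1\right) = 0 \left(1 + m\right) = 0$)
$\left(G + 39\right) T{\left(10,8 \right)} - 55 = \left(\frac{111}{8} + 39\right) 0 - 55 = \frac{423}{8} \cdot 0 - 55 = 0 - 55 = -55$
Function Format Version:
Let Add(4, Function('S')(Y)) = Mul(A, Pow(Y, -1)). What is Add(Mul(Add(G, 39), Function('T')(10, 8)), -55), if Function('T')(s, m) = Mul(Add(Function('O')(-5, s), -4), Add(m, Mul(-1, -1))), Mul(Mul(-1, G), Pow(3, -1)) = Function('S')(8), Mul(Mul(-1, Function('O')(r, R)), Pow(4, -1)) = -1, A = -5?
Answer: -55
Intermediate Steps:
Function('S')(Y) = Add(-4, Mul(-5, Pow(Y, -1)))
Function('O')(r, R) = 4 (Function('O')(r, R) = Mul(-4, -1) = 4)
G = Rational(111, 8) (G = Mul(-3, Add(-4, Mul(-5, Pow(8, -1)))) = Mul(-3, Add(-4, Mul(-5, Rational(1, 8)))) = Mul(-3, Add(-4, Rational(-5, 8))) = Mul(-3, Rational(-37, 8)) = Rational(111, 8) ≈ 13.875)
Function('T')(s, m) = 0 (Function('T')(s, m) = Mul(Add(4, -4), Add(m, Mul(-1, -1))) = Mul(0, Add(m, 1)) = Mul(0, Add(1, m)) = 0)
Add(Mul(Add(G, 39), Function('T')(10, 8)), -55) = Add(Mul(Add(Rational(111, 8), 39), 0), -55) = Add(Mul(Rational(423, 8), 0), -55) = Add(0, -55) = -55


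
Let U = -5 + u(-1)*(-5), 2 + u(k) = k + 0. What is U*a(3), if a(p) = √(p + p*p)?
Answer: 20*√3 ≈ 34.641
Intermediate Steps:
u(k) = -2 + k (u(k) = -2 + (k + 0) = -2 + k)
a(p) = √(p + p²)
U = 10 (U = -5 + (-2 - 1)*(-5) = -5 - 3*(-5) = -5 + 15 = 10)
U*a(3) = 10*√(3*(1 + 3)) = 10*√(3*4) = 10*√12 = 10*(2*√3) = 20*√3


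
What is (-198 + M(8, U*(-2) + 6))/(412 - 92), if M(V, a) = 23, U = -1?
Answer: -35/64 ≈ -0.54688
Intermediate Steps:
(-198 + M(8, U*(-2) + 6))/(412 - 92) = (-198 + 23)/(412 - 92) = -175/320 = -175*1/320 = -35/64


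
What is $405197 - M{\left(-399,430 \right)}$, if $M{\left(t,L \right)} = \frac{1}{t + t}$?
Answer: $\frac{323347207}{798} \approx 4.052 \cdot 10^{5}$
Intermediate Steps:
$M{\left(t,L \right)} = \frac{1}{2 t}$
$405197 - M{\left(-399,430 \right)} = 405197 - \frac{1}{2 \left(-399\right)} = 405197 - \frac{1}{2} \left(- \frac{1}{399}\right) = 405197 - - \frac{1}{798} = 405197 + \frac{1}{798} = \frac{323347207}{798}$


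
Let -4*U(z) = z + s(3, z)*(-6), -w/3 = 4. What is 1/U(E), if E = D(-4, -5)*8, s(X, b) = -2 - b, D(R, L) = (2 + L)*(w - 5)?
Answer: -1/717 ≈ -0.0013947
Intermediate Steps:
w = -12 (w = -3*4 = -12)
D(R, L) = -34 - 17*L (D(R, L) = (2 + L)*(-12 - 5) = (2 + L)*(-17) = -34 - 17*L)
E = 408 (E = (-34 - 17*(-5))*8 = (-34 + 85)*8 = 51*8 = 408)
U(z) = -3 - 7*z/4 (U(z) = -(z + (-2 - z)*(-6))/4 = -(z + (12 + 6*z))/4 = -(12 + 7*z)/4 = -3 - 7*z/4)
1/U(E) = 1/(-3 - 7/4*408) = 1/(-3 - 714) = 1/(-717) = -1/717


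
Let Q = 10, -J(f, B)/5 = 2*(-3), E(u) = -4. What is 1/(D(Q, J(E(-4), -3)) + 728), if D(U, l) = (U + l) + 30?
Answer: 1/798 ≈ 0.0012531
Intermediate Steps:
J(f, B) = 30 (J(f, B) = -10*(-3) = -5*(-6) = 30)
D(U, l) = 30 + U + l
1/(D(Q, J(E(-4), -3)) + 728) = 1/((30 + 10 + 30) + 728) = 1/(70 + 728) = 1/798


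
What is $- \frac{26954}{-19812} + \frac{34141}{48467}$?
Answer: $\frac{991390505}{480114102} \approx 2.0649$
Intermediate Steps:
$- \frac{26954}{-19812} + \frac{34141}{48467} = \left(-26954\right) \left(- \frac{1}{19812}\right) + 34141 \cdot \frac{1}{48467} = \frac{13477}{9906} + \frac{34141}{48467} = \frac{991390505}{480114102}$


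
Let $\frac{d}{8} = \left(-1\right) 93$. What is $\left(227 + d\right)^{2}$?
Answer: $267289$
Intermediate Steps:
$d = -744$ ($d = 8 \left(\left(-1\right) 93\right) = 8 \left(-93\right) = -744$)
$\left(227 + d\right)^{2} = \left(227 - 744\right)^{2} = \left(-517\right)^{2} = 267289$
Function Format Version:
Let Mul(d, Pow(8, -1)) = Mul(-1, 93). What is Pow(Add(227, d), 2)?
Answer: 267289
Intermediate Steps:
d = -744 (d = Mul(8, Mul(-1, 93)) = Mul(8, -93) = -744)
Pow(Add(227, d), 2) = Pow(Add(227, -744), 2) = Pow(-517, 2) = 267289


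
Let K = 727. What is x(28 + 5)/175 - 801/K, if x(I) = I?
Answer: -116184/127225 ≈ -0.91322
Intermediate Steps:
x(28 + 5)/175 - 801/K = (28 + 5)/175 - 801/727 = 33*(1/175) - 801*1/727 = 33/175 - 801/727 = -116184/127225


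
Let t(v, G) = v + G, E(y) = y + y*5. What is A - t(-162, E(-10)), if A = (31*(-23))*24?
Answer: -16890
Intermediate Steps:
E(y) = 6*y (E(y) = y + 5*y = 6*y)
A = -17112 (A = -713*24 = -17112)
t(v, G) = G + v
A - t(-162, E(-10)) = -17112 - (6*(-10) - 162) = -17112 - (-60 - 162) = -17112 - 1*(-222) = -17112 + 222 = -16890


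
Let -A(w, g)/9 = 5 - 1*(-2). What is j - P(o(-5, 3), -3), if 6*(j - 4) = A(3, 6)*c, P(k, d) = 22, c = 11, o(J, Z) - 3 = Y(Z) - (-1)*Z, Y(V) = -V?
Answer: -267/2 ≈ -133.50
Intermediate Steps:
A(w, g) = -63 (A(w, g) = -9*(5 - 1*(-2)) = -9*(5 + 2) = -9*7 = -63)
o(J, Z) = 3 (o(J, Z) = 3 + (-Z - (-1)*Z) = 3 + (-Z + Z) = 3 + 0 = 3)
j = -223/2 (j = 4 + (-63*11)/6 = 4 + (⅙)*(-693) = 4 - 231/2 = -223/2 ≈ -111.50)
j - P(o(-5, 3), -3) = -223/2 - 1*22 = -223/2 - 22 = -267/2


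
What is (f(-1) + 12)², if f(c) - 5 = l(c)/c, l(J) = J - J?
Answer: 289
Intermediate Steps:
l(J) = 0
f(c) = 5 (f(c) = 5 + 0/c = 5 + 0 = 5)
(f(-1) + 12)² = (5 + 12)² = 17² = 289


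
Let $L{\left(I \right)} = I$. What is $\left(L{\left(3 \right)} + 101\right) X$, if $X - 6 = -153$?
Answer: $-15288$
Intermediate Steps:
$X = -147$ ($X = 6 - 153 = -147$)
$\left(L{\left(3 \right)} + 101\right) X = \left(3 + 101\right) \left(-147\right) = 104 \left(-147\right) = -15288$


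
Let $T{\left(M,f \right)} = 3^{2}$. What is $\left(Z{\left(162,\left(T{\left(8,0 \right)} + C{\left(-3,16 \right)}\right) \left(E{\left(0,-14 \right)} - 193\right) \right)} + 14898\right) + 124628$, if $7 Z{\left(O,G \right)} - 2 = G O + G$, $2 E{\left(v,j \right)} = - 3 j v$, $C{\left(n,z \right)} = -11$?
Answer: $\frac{1039602}{7} \approx 1.4851 \cdot 10^{5}$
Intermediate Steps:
$T{\left(M,f \right)} = 9$
$E{\left(v,j \right)} = - \frac{3 j v}{2}$ ($E{\left(v,j \right)} = \frac{- 3 j v}{2} = \frac{\left(-3\right) j v}{2} = - \frac{3 j v}{2}$)
$Z{\left(O,G \right)} = \frac{2}{7} + \frac{G}{7} + \frac{G O}{7}$ ($Z{\left(O,G \right)} = \frac{2}{7} + \frac{G O + G}{7} = \frac{2}{7} + \frac{G + G O}{7} = \frac{2}{7} + \left(\frac{G}{7} + \frac{G O}{7}\right) = \frac{2}{7} + \frac{G}{7} + \frac{G O}{7}$)
$\left(Z{\left(162,\left(T{\left(8,0 \right)} + C{\left(-3,16 \right)}\right) \left(E{\left(0,-14 \right)} - 193\right) \right)} + 14898\right) + 124628 = \left(\left(\frac{2}{7} + \frac{\left(9 - 11\right) \left(\left(- \frac{3}{2}\right) \left(-14\right) 0 - 193\right)}{7} + \frac{1}{7} \left(9 - 11\right) \left(\left(- \frac{3}{2}\right) \left(-14\right) 0 - 193\right) 162\right) + 14898\right) + 124628 = \left(\left(\frac{2}{7} + \frac{\left(-2\right) \left(0 - 193\right)}{7} + \frac{1}{7} \left(- 2 \left(0 - 193\right)\right) 162\right) + 14898\right) + 124628 = \left(\left(\frac{2}{7} + \frac{\left(-2\right) \left(-193\right)}{7} + \frac{1}{7} \left(\left(-2\right) \left(-193\right)\right) 162\right) + 14898\right) + 124628 = \left(\left(\frac{2}{7} + \frac{1}{7} \cdot 386 + \frac{1}{7} \cdot 386 \cdot 162\right) + 14898\right) + 124628 = \left(\left(\frac{2}{7} + \frac{386}{7} + \frac{62532}{7}\right) + 14898\right) + 124628 = \left(\frac{62920}{7} + 14898\right) + 124628 = \frac{167206}{7} + 124628 = \frac{1039602}{7}$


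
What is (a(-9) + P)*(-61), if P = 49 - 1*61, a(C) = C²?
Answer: -4209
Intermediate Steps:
P = -12 (P = 49 - 61 = -12)
(a(-9) + P)*(-61) = ((-9)² - 12)*(-61) = (81 - 12)*(-61) = 69*(-61) = -4209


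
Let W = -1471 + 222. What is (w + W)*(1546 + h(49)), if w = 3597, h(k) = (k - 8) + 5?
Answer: 3738016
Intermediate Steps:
W = -1249
h(k) = -3 + k (h(k) = (-8 + k) + 5 = -3 + k)
(w + W)*(1546 + h(49)) = (3597 - 1249)*(1546 + (-3 + 49)) = 2348*(1546 + 46) = 2348*1592 = 3738016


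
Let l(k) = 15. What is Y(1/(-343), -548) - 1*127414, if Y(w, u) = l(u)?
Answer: -127399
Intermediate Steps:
Y(w, u) = 15
Y(1/(-343), -548) - 1*127414 = 15 - 1*127414 = 15 - 127414 = -127399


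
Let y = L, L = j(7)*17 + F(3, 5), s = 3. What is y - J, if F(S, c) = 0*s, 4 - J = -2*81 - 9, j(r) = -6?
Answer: -277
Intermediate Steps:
J = 175 (J = 4 - (-2*81 - 9) = 4 - (-162 - 9) = 4 - 1*(-171) = 4 + 171 = 175)
F(S, c) = 0 (F(S, c) = 0*3 = 0)
L = -102 (L = -6*17 + 0 = -102 + 0 = -102)
y = -102
y - J = -102 - 1*175 = -102 - 175 = -277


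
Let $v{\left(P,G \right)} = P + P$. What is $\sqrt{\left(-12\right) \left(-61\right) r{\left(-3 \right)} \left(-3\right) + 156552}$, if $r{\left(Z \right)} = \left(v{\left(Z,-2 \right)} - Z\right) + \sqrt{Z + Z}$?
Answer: $2 \sqrt{40785 - 549 i \sqrt{6}} \approx 403.96 - 6.6579 i$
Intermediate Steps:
$v{\left(P,G \right)} = 2 P$
$r{\left(Z \right)} = Z + \sqrt{2} \sqrt{Z}$ ($r{\left(Z \right)} = \left(2 Z - Z\right) + \sqrt{Z + Z} = Z + \sqrt{2 Z} = Z + \sqrt{2} \sqrt{Z}$)
$\sqrt{\left(-12\right) \left(-61\right) r{\left(-3 \right)} \left(-3\right) + 156552} = \sqrt{\left(-12\right) \left(-61\right) \left(-3 + \sqrt{2} \sqrt{-3}\right) \left(-3\right) + 156552} = \sqrt{732 \left(-3 + \sqrt{2} i \sqrt{3}\right) \left(-3\right) + 156552} = \sqrt{732 \left(-3 + i \sqrt{6}\right) \left(-3\right) + 156552} = \sqrt{732 \left(9 - 3 i \sqrt{6}\right) + 156552} = \sqrt{\left(6588 - 2196 i \sqrt{6}\right) + 156552} = \sqrt{163140 - 2196 i \sqrt{6}}$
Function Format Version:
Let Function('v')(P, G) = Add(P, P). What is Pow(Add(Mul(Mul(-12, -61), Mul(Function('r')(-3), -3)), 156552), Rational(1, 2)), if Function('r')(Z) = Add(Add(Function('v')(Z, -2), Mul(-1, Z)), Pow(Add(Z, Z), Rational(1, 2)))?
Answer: Mul(2, Pow(Add(40785, Mul(-549, I, Pow(6, Rational(1, 2)))), Rational(1, 2))) ≈ Add(403.96, Mul(-6.6579, I))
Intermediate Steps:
Function('v')(P, G) = Mul(2, P)
Function('r')(Z) = Add(Z, Mul(Pow(2, Rational(1, 2)), Pow(Z, Rational(1, 2)))) (Function('r')(Z) = Add(Add(Mul(2, Z), Mul(-1, Z)), Pow(Add(Z, Z), Rational(1, 2))) = Add(Z, Pow(Mul(2, Z), Rational(1, 2))) = Add(Z, Mul(Pow(2, Rational(1, 2)), Pow(Z, Rational(1, 2)))))
Pow(Add(Mul(Mul(-12, -61), Mul(Function('r')(-3), -3)), 156552), Rational(1, 2)) = Pow(Add(Mul(Mul(-12, -61), Mul(Add(-3, Mul(Pow(2, Rational(1, 2)), Pow(-3, Rational(1, 2)))), -3)), 156552), Rational(1, 2)) = Pow(Add(Mul(732, Mul(Add(-3, Mul(Pow(2, Rational(1, 2)), Mul(I, Pow(3, Rational(1, 2))))), -3)), 156552), Rational(1, 2)) = Pow(Add(Mul(732, Mul(Add(-3, Mul(I, Pow(6, Rational(1, 2)))), -3)), 156552), Rational(1, 2)) = Pow(Add(Mul(732, Add(9, Mul(-3, I, Pow(6, Rational(1, 2))))), 156552), Rational(1, 2)) = Pow(Add(Add(6588, Mul(-2196, I, Pow(6, Rational(1, 2)))), 156552), Rational(1, 2)) = Pow(Add(163140, Mul(-2196, I, Pow(6, Rational(1, 2)))), Rational(1, 2))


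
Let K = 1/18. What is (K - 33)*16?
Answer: -4744/9 ≈ -527.11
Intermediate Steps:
K = 1/18 ≈ 0.055556
(K - 33)*16 = (1/18 - 33)*16 = -593/18*16 = -4744/9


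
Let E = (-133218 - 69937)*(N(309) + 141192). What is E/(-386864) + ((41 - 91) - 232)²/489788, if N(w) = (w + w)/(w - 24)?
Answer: 33366986142205459/450018193976 ≈ 74146.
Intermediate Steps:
N(w) = 2*w/(-24 + w) (N(w) = (2*w)/(-24 + w) = 2*w/(-24 + w))
E = -545001724426/19 (E = (-133218 - 69937)*(2*309/(-24 + 309) + 141192) = -203155*(2*309/285 + 141192) = -203155*(2*309*(1/285) + 141192) = -203155*(206/95 + 141192) = -203155*13413446/95 = -545001724426/19 ≈ -2.8684e+10)
E/(-386864) + ((41 - 91) - 232)²/489788 = -545001724426/19/(-386864) + ((41 - 91) - 232)²/489788 = -545001724426/19*(-1/386864) + (-50 - 232)²*(1/489788) = 272500862213/3675208 + (-282)²*(1/489788) = 272500862213/3675208 + 79524*(1/489788) = 272500862213/3675208 + 19881/122447 = 33366986142205459/450018193976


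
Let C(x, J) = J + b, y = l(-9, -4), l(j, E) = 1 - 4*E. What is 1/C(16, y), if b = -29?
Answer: -1/12 ≈ -0.083333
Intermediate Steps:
y = 17 (y = 1 - 4*(-4) = 1 + 16 = 17)
C(x, J) = -29 + J (C(x, J) = J - 29 = -29 + J)
1/C(16, y) = 1/(-29 + 17) = 1/(-12) = -1/12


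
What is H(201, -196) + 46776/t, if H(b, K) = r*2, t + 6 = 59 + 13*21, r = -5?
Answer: 21758/163 ≈ 133.48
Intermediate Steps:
t = 326 (t = -6 + (59 + 13*21) = -6 + (59 + 273) = -6 + 332 = 326)
H(b, K) = -10 (H(b, K) = -5*2 = -10)
H(201, -196) + 46776/t = -10 + 46776/326 = -10 + 46776*(1/326) = -10 + 23388/163 = 21758/163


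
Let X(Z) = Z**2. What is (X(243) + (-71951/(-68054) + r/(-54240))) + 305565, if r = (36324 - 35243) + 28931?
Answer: 56078454520293/153802040 ≈ 3.6461e+5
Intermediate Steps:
r = 30012 (r = 1081 + 28931 = 30012)
(X(243) + (-71951/(-68054) + r/(-54240))) + 305565 = (243**2 + (-71951/(-68054) + 30012/(-54240))) + 305565 = (59049 + (-71951*(-1/68054) + 30012*(-1/54240))) + 305565 = (59049 + (71951/68054 - 2501/4520)) + 305565 = (59049 + 77507733/153802040) + 305565 = 9081934167693/153802040 + 305565 = 56078454520293/153802040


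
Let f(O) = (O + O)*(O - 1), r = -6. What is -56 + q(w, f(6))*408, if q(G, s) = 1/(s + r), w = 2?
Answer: -436/9 ≈ -48.444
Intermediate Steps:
f(O) = 2*O*(-1 + O) (f(O) = (2*O)*(-1 + O) = 2*O*(-1 + O))
q(G, s) = 1/(-6 + s) (q(G, s) = 1/(s - 6) = 1/(-6 + s))
-56 + q(w, f(6))*408 = -56 + 408/(-6 + 2*6*(-1 + 6)) = -56 + 408/(-6 + 2*6*5) = -56 + 408/(-6 + 60) = -56 + 408/54 = -56 + (1/54)*408 = -56 + 68/9 = -436/9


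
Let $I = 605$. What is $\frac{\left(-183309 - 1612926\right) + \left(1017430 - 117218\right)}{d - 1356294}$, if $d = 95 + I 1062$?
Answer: $\frac{896023}{713689} \approx 1.2555$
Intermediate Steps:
$d = 642605$ ($d = 95 + 605 \cdot 1062 = 95 + 642510 = 642605$)
$\frac{\left(-183309 - 1612926\right) + \left(1017430 - 117218\right)}{d - 1356294} = \frac{\left(-183309 - 1612926\right) + \left(1017430 - 117218\right)}{642605 - 1356294} = \frac{\left(-183309 - 1612926\right) + 900212}{-713689} = \left(-1796235 + 900212\right) \left(- \frac{1}{713689}\right) = \left(-896023\right) \left(- \frac{1}{713689}\right) = \frac{896023}{713689}$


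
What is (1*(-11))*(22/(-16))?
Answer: 121/8 ≈ 15.125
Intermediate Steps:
(1*(-11))*(22/(-16)) = -242*(-1)/16 = -11*(-11/8) = 121/8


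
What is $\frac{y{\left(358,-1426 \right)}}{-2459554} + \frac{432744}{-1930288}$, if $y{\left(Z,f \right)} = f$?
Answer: $- \frac{66350290343}{296727973222} \approx -0.22361$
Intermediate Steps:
$\frac{y{\left(358,-1426 \right)}}{-2459554} + \frac{432744}{-1930288} = - \frac{1426}{-2459554} + \frac{432744}{-1930288} = \left(-1426\right) \left(- \frac{1}{2459554}\right) + 432744 \left(- \frac{1}{1930288}\right) = \frac{713}{1229777} - \frac{54093}{241286} = - \frac{66350290343}{296727973222}$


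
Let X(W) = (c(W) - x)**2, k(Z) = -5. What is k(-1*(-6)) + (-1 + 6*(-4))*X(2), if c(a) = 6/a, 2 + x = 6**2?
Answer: -24030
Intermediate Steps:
x = 34 (x = -2 + 6**2 = -2 + 36 = 34)
X(W) = (-34 + 6/W)**2 (X(W) = (6/W - 1*34)**2 = (6/W - 34)**2 = (-34 + 6/W)**2)
k(-1*(-6)) + (-1 + 6*(-4))*X(2) = -5 + (-1 + 6*(-4))*(34 - 6/2)**2 = -5 + (-1 - 24)*(34 - 6*1/2)**2 = -5 - 25*(34 - 3)**2 = -5 - 25*31**2 = -5 - 25*961 = -5 - 24025 = -24030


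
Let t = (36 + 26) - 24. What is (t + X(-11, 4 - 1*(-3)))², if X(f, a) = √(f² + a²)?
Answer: (38 + √170)² ≈ 2604.9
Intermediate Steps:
t = 38 (t = 62 - 24 = 38)
X(f, a) = √(a² + f²)
(t + X(-11, 4 - 1*(-3)))² = (38 + √((4 - 1*(-3))² + (-11)²))² = (38 + √((4 + 3)² + 121))² = (38 + √(7² + 121))² = (38 + √(49 + 121))² = (38 + √170)²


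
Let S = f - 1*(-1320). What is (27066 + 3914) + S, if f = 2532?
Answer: 34832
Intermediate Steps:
S = 3852 (S = 2532 - 1*(-1320) = 2532 + 1320 = 3852)
(27066 + 3914) + S = (27066 + 3914) + 3852 = 30980 + 3852 = 34832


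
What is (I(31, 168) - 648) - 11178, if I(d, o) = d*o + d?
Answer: -6587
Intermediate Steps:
I(d, o) = d + d*o
(I(31, 168) - 648) - 11178 = (31*(1 + 168) - 648) - 11178 = (31*169 - 648) - 11178 = (5239 - 648) - 11178 = 4591 - 11178 = -6587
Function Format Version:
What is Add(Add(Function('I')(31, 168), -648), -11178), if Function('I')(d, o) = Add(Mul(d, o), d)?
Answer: -6587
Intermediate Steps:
Function('I')(d, o) = Add(d, Mul(d, o))
Add(Add(Function('I')(31, 168), -648), -11178) = Add(Add(Mul(31, Add(1, 168)), -648), -11178) = Add(Add(Mul(31, 169), -648), -11178) = Add(Add(5239, -648), -11178) = Add(4591, -11178) = -6587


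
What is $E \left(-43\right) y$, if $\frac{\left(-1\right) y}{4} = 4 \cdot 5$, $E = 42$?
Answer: $144480$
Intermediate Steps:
$y = -80$ ($y = - 4 \cdot 4 \cdot 5 = \left(-4\right) 20 = -80$)
$E \left(-43\right) y = 42 \left(-43\right) \left(-80\right) = \left(-1806\right) \left(-80\right) = 144480$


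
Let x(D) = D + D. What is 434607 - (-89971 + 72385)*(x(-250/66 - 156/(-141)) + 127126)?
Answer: 1156000692915/517 ≈ 2.2360e+9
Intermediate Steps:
x(D) = 2*D
434607 - (-89971 + 72385)*(x(-250/66 - 156/(-141)) + 127126) = 434607 - (-89971 + 72385)*(2*(-250/66 - 156/(-141)) + 127126) = 434607 - (-17586)*(2*(-250*1/66 - 156*(-1/141)) + 127126) = 434607 - (-17586)*(2*(-125/33 + 52/47) + 127126) = 434607 - (-17586)*(2*(-4159/1551) + 127126) = 434607 - (-17586)*(-8318/1551 + 127126) = 434607 - (-17586)*197164108/1551 = 434607 - 1*(-1155776001096/517) = 434607 + 1155776001096/517 = 1156000692915/517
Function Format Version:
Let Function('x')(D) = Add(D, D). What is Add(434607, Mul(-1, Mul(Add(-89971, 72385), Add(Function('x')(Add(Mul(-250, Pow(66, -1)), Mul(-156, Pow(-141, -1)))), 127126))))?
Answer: Rational(1156000692915, 517) ≈ 2.2360e+9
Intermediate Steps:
Function('x')(D) = Mul(2, D)
Add(434607, Mul(-1, Mul(Add(-89971, 72385), Add(Function('x')(Add(Mul(-250, Pow(66, -1)), Mul(-156, Pow(-141, -1)))), 127126)))) = Add(434607, Mul(-1, Mul(Add(-89971, 72385), Add(Mul(2, Add(Mul(-250, Pow(66, -1)), Mul(-156, Pow(-141, -1)))), 127126)))) = Add(434607, Mul(-1, Mul(-17586, Add(Mul(2, Add(Mul(-250, Rational(1, 66)), Mul(-156, Rational(-1, 141)))), 127126)))) = Add(434607, Mul(-1, Mul(-17586, Add(Mul(2, Add(Rational(-125, 33), Rational(52, 47))), 127126)))) = Add(434607, Mul(-1, Mul(-17586, Add(Mul(2, Rational(-4159, 1551)), 127126)))) = Add(434607, Mul(-1, Mul(-17586, Add(Rational(-8318, 1551), 127126)))) = Add(434607, Mul(-1, Mul(-17586, Rational(197164108, 1551)))) = Add(434607, Mul(-1, Rational(-1155776001096, 517))) = Add(434607, Rational(1155776001096, 517)) = Rational(1156000692915, 517)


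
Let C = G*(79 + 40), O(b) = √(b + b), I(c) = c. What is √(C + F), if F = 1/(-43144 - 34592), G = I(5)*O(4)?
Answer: √(-19434 + 1797758494560*√2)/38868 ≈ 41.023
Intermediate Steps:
O(b) = √2*√b (O(b) = √(2*b) = √2*√b)
G = 10*√2 (G = 5*(√2*√4) = 5*(√2*2) = 5*(2*√2) = 10*√2 ≈ 14.142)
C = 1190*√2 (C = (10*√2)*(79 + 40) = (10*√2)*119 = 1190*√2 ≈ 1682.9)
F = -1/77736 (F = 1/(-77736) = -1/77736 ≈ -1.2864e-5)
√(C + F) = √(1190*√2 - 1/77736) = √(-1/77736 + 1190*√2)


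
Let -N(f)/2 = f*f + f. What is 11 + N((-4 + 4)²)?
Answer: 11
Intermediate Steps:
N(f) = -2*f - 2*f² (N(f) = -2*(f*f + f) = -2*(f² + f) = -2*(f + f²) = -2*f - 2*f²)
11 + N((-4 + 4)²) = 11 - 2*(-4 + 4)²*(1 + (-4 + 4)²) = 11 - 2*0²*(1 + 0²) = 11 - 2*0*(1 + 0) = 11 - 2*0*1 = 11 + 0 = 11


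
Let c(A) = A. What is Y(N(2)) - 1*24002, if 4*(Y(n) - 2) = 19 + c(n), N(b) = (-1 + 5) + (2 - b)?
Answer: -95977/4 ≈ -23994.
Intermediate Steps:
N(b) = 6 - b (N(b) = 4 + (2 - b) = 6 - b)
Y(n) = 27/4 + n/4 (Y(n) = 2 + (19 + n)/4 = 2 + (19/4 + n/4) = 27/4 + n/4)
Y(N(2)) - 1*24002 = (27/4 + (6 - 1*2)/4) - 1*24002 = (27/4 + (6 - 2)/4) - 24002 = (27/4 + (1/4)*4) - 24002 = (27/4 + 1) - 24002 = 31/4 - 24002 = -95977/4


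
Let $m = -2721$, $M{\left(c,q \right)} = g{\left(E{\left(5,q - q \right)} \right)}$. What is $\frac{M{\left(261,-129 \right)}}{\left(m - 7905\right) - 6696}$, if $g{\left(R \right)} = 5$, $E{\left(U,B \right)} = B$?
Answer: $- \frac{5}{17322} \approx -0.00028865$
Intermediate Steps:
$M{\left(c,q \right)} = 5$
$\frac{M{\left(261,-129 \right)}}{\left(m - 7905\right) - 6696} = \frac{5}{\left(-2721 - 7905\right) - 6696} = \frac{5}{-10626 - 6696} = \frac{5}{-17322} = 5 \left(- \frac{1}{17322}\right) = - \frac{5}{17322}$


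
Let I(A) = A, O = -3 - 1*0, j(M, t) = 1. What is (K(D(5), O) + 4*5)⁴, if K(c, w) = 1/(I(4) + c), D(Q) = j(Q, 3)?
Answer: 104060401/625 ≈ 1.6650e+5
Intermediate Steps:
O = -3 (O = -3 + 0 = -3)
D(Q) = 1
K(c, w) = 1/(4 + c)
(K(D(5), O) + 4*5)⁴ = (1/(4 + 1) + 4*5)⁴ = (1/5 + 20)⁴ = (⅕ + 20)⁴ = (101/5)⁴ = 104060401/625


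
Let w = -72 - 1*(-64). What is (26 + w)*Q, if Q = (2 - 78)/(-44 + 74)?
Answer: -228/5 ≈ -45.600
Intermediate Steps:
Q = -38/15 (Q = -76/30 = -76*1/30 = -38/15 ≈ -2.5333)
w = -8 (w = -72 + 64 = -8)
(26 + w)*Q = (26 - 8)*(-38/15) = 18*(-38/15) = -228/5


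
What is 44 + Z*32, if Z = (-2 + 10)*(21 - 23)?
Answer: -468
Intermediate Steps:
Z = -16 (Z = 8*(-2) = -16)
44 + Z*32 = 44 - 16*32 = 44 - 512 = -468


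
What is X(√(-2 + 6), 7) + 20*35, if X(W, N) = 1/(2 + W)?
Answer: 2801/4 ≈ 700.25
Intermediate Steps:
X(√(-2 + 6), 7) + 20*35 = 1/(2 + √(-2 + 6)) + 20*35 = 1/(2 + √4) + 700 = 1/(2 + 2) + 700 = 1/4 + 700 = ¼ + 700 = 2801/4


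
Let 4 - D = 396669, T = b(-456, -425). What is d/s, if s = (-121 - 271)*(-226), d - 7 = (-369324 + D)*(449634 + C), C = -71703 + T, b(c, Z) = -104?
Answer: -5168059391/1582 ≈ -3.2668e+6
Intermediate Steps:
T = -104
D = -396665 (D = 4 - 1*396669 = 4 - 396669 = -396665)
C = -71807 (C = -71703 - 104 = -71807)
d = -289411325896 (d = 7 + (-369324 - 396665)*(449634 - 71807) = 7 - 765989*377827 = 7 - 289411325903 = -289411325896)
s = 88592 (s = -392*(-226) = 88592)
d/s = -289411325896/88592 = -289411325896*1/88592 = -5168059391/1582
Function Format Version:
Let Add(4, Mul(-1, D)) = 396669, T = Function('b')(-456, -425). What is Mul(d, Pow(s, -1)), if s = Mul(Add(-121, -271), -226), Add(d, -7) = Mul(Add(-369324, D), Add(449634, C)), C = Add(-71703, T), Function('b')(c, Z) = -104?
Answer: Rational(-5168059391, 1582) ≈ -3.2668e+6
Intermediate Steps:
T = -104
D = -396665 (D = Add(4, Mul(-1, 396669)) = Add(4, -396669) = -396665)
C = -71807 (C = Add(-71703, -104) = -71807)
d = -289411325896 (d = Add(7, Mul(Add(-369324, -396665), Add(449634, -71807))) = Add(7, Mul(-765989, 377827)) = Add(7, -289411325903) = -289411325896)
s = 88592 (s = Mul(-392, -226) = 88592)
Mul(d, Pow(s, -1)) = Mul(-289411325896, Pow(88592, -1)) = Mul(-289411325896, Rational(1, 88592)) = Rational(-5168059391, 1582)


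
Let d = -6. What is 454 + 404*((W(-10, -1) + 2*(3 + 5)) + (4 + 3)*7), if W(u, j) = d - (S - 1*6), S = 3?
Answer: 25502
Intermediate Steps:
W(u, j) = -3 (W(u, j) = -6 - (3 - 1*6) = -6 - (3 - 6) = -6 - 1*(-3) = -6 + 3 = -3)
454 + 404*((W(-10, -1) + 2*(3 + 5)) + (4 + 3)*7) = 454 + 404*((-3 + 2*(3 + 5)) + (4 + 3)*7) = 454 + 404*((-3 + 2*8) + 7*7) = 454 + 404*((-3 + 16) + 49) = 454 + 404*(13 + 49) = 454 + 404*62 = 454 + 25048 = 25502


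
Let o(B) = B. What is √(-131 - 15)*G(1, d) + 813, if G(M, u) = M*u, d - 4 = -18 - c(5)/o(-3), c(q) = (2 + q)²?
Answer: 813 + 7*I*√146/3 ≈ 813.0 + 28.194*I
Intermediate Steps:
d = 7/3 (d = 4 + (-18 - (2 + 5)²/(-3)) = 4 + (-18 - 7²*(-1)/3) = 4 + (-18 - 49*(-1)/3) = 4 + (-18 - 1*(-49/3)) = 4 + (-18 + 49/3) = 4 - 5/3 = 7/3 ≈ 2.3333)
√(-131 - 15)*G(1, d) + 813 = √(-131 - 15)*(1*(7/3)) + 813 = √(-146)*(7/3) + 813 = (I*√146)*(7/3) + 813 = 7*I*√146/3 + 813 = 813 + 7*I*√146/3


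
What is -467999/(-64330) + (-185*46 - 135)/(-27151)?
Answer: 99720103/13132510 ≈ 7.5934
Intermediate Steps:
-467999/(-64330) + (-185*46 - 135)/(-27151) = -467999*(-1/64330) + (-8510 - 135)*(-1/27151) = 66857/9190 - 8645*(-1/27151) = 66857/9190 + 455/1429 = 99720103/13132510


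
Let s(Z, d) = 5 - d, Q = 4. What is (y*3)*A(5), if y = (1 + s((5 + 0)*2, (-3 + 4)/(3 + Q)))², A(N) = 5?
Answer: 25215/49 ≈ 514.59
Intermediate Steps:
y = 1681/49 (y = (1 + (5 - (-3 + 4)/(3 + 4)))² = (1 + (5 - 1/7))² = (1 + (5 - 1*⅐))² = (1 + (5 - ⅐))² = (1 + 34/7)² = (41/7)² = 1681/49 ≈ 34.306)
(y*3)*A(5) = ((1681/49)*3)*5 = (5043/49)*5 = 25215/49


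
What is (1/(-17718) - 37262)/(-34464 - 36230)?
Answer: 660208117/1252556292 ≈ 0.52709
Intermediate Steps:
(1/(-17718) - 37262)/(-34464 - 36230) = (-1/17718 - 37262)/(-70694) = -660208117/17718*(-1/70694) = 660208117/1252556292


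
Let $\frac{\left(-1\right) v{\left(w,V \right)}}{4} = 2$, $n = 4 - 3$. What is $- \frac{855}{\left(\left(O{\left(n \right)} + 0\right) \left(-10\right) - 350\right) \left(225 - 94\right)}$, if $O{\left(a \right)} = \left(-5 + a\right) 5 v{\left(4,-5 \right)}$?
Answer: $\frac{57}{17030} \approx 0.003347$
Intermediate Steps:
$n = 1$ ($n = 4 - 3 = 1$)
$v{\left(w,V \right)} = -8$ ($v{\left(w,V \right)} = \left(-4\right) 2 = -8$)
$O{\left(a \right)} = 200 - 40 a$ ($O{\left(a \right)} = \left(-5 + a\right) 5 \left(-8\right) = \left(-25 + 5 a\right) \left(-8\right) = 200 - 40 a$)
$- \frac{855}{\left(\left(O{\left(n \right)} + 0\right) \left(-10\right) - 350\right) \left(225 - 94\right)} = - \frac{855}{\left(\left(\left(200 - 40\right) + 0\right) \left(-10\right) - 350\right) \left(225 - 94\right)} = - \frac{855}{\left(\left(\left(200 - 40\right) + 0\right) \left(-10\right) - 350\right) 131} = - \frac{855}{\left(\left(160 + 0\right) \left(-10\right) - 350\right) 131} = - \frac{855}{\left(160 \left(-10\right) - 350\right) 131} = - \frac{855}{\left(-1600 - 350\right) 131} = - \frac{855}{\left(-1950\right) 131} = - \frac{855}{-255450} = \left(-855\right) \left(- \frac{1}{255450}\right) = \frac{57}{17030}$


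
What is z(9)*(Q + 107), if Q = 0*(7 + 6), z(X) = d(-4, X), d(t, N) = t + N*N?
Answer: 8239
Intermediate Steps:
d(t, N) = t + N²
z(X) = -4 + X²
Q = 0 (Q = 0*13 = 0)
z(9)*(Q + 107) = (-4 + 9²)*(0 + 107) = (-4 + 81)*107 = 77*107 = 8239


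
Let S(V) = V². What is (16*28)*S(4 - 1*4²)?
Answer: 64512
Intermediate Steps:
(16*28)*S(4 - 1*4²) = (16*28)*(4 - 1*4²)² = 448*(4 - 1*16)² = 448*(4 - 16)² = 448*(-12)² = 448*144 = 64512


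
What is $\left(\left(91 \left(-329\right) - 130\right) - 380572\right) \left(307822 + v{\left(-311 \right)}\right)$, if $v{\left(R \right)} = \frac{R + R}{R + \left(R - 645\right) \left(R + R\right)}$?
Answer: $- \frac{34508383037920}{273} \approx -1.264 \cdot 10^{11}$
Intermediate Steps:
$v{\left(R \right)} = \frac{2 R}{R + 2 R \left(-645 + R\right)}$ ($v{\left(R \right)} = \frac{2 R}{R + \left(-645 + R\right) 2 R} = \frac{2 R}{R + 2 R \left(-645 + R\right)}$)
$\left(\left(91 \left(-329\right) - 130\right) - 380572\right) \left(307822 + v{\left(-311 \right)}\right) = \left(\left(91 \left(-329\right) - 130\right) - 380572\right) \left(307822 + \frac{2}{-1289 + 2 \left(-311\right)}\right) = \left(\left(-29939 - 130\right) - 380572\right) \left(307822 + \frac{2}{-1289 - 622}\right) = \left(-30069 - 380572\right) \left(307822 + \frac{2}{-1911}\right) = - 410641 \left(307822 + 2 \left(- \frac{1}{1911}\right)\right) = - 410641 \left(307822 - \frac{2}{1911}\right) = \left(-410641\right) \frac{588247840}{1911} = - \frac{34508383037920}{273}$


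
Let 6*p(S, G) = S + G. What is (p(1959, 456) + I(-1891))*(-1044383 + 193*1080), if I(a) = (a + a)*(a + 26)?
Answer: -11793203803095/2 ≈ -5.8966e+12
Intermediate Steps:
p(S, G) = G/6 + S/6 (p(S, G) = (S + G)/6 = (G + S)/6 = G/6 + S/6)
I(a) = 2*a*(26 + a) (I(a) = (2*a)*(26 + a) = 2*a*(26 + a))
(p(1959, 456) + I(-1891))*(-1044383 + 193*1080) = (((1/6)*456 + (1/6)*1959) + 2*(-1891)*(26 - 1891))*(-1044383 + 193*1080) = ((76 + 653/2) + 2*(-1891)*(-1865))*(-1044383 + 208440) = (805/2 + 7053430)*(-835943) = (14107665/2)*(-835943) = -11793203803095/2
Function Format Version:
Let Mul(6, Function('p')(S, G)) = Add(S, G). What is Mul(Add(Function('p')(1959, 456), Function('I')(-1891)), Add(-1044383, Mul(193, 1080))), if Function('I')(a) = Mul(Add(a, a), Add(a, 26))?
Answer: Rational(-11793203803095, 2) ≈ -5.8966e+12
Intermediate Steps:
Function('p')(S, G) = Add(Mul(Rational(1, 6), G), Mul(Rational(1, 6), S)) (Function('p')(S, G) = Mul(Rational(1, 6), Add(S, G)) = Mul(Rational(1, 6), Add(G, S)) = Add(Mul(Rational(1, 6), G), Mul(Rational(1, 6), S)))
Function('I')(a) = Mul(2, a, Add(26, a)) (Function('I')(a) = Mul(Mul(2, a), Add(26, a)) = Mul(2, a, Add(26, a)))
Mul(Add(Function('p')(1959, 456), Function('I')(-1891)), Add(-1044383, Mul(193, 1080))) = Mul(Add(Add(Mul(Rational(1, 6), 456), Mul(Rational(1, 6), 1959)), Mul(2, -1891, Add(26, -1891))), Add(-1044383, Mul(193, 1080))) = Mul(Add(Add(76, Rational(653, 2)), Mul(2, -1891, -1865)), Add(-1044383, 208440)) = Mul(Add(Rational(805, 2), 7053430), -835943) = Mul(Rational(14107665, 2), -835943) = Rational(-11793203803095, 2)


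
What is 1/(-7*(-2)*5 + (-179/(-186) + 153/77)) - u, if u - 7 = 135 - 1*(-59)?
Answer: -209986659/1044781 ≈ -200.99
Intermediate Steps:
u = 201 (u = 7 + (135 - 1*(-59)) = 7 + (135 + 59) = 7 + 194 = 201)
1/(-7*(-2)*5 + (-179/(-186) + 153/77)) - u = 1/(-7*(-2)*5 + (-179/(-186) + 153/77)) - 1*201 = 1/(14*5 + (-179*(-1/186) + 153*(1/77))) - 201 = 1/(70 + (179/186 + 153/77)) - 201 = 1/(70 + 42241/14322) - 201 = 1/(1044781/14322) - 201 = 14322/1044781 - 201 = -209986659/1044781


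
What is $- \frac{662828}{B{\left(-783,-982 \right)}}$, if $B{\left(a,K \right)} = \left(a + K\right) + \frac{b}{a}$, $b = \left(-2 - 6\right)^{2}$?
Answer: $\frac{518994324}{1382059} \approx 375.52$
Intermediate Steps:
$b = 64$ ($b = \left(-8\right)^{2} = 64$)
$B{\left(a,K \right)} = K + a + \frac{64}{a}$ ($B{\left(a,K \right)} = \left(a + K\right) + \frac{64}{a} = \left(K + a\right) + \frac{64}{a} = K + a + \frac{64}{a}$)
$- \frac{662828}{B{\left(-783,-982 \right)}} = - \frac{662828}{-982 - 783 + \frac{64}{-783}} = - \frac{662828}{-982 - 783 + 64 \left(- \frac{1}{783}\right)} = - \frac{662828}{-982 - 783 - \frac{64}{783}} = - \frac{662828}{- \frac{1382059}{783}} = \left(-662828\right) \left(- \frac{783}{1382059}\right) = \frac{518994324}{1382059}$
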